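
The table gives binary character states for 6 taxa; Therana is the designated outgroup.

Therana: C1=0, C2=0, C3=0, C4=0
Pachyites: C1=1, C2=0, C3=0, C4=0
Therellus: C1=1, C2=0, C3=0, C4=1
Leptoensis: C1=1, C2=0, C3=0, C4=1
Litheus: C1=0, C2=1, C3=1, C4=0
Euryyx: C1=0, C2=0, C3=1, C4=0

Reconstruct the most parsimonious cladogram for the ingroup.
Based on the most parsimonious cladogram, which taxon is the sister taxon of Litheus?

Euryyx

The outgroup has state '0' for every character, so '1' is the derived state throughout.
C1: derived state '1' in Leptoensis, Pachyites, and Therellus only — synapomorphy for {Leptoensis, Pachyites, Therellus}.
C2 (derived state '1') is unique to Litheus (autapomorphy; uninformative for grouping).
C3 (derived state '1') is shared by Euryyx and Litheus — a synapomorphy uniting that clade.
C4: derived state '1' in Leptoensis and Therellus only — synapomorphy for {Leptoensis, Therellus}.
Most parsimonious ingroup topology: ((Pachyites,(Therellus,Leptoensis)),(Litheus,Euryyx)).
Litheus and Euryyx form a cherry on this tree, so they are sister taxa.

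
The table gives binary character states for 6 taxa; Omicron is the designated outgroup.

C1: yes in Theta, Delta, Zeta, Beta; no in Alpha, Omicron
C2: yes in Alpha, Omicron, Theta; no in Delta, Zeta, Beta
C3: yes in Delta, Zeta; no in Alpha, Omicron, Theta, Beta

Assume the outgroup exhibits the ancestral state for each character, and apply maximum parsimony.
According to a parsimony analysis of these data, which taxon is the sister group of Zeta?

Character polarity is set by the outgroup: the derived state is whichever differs from the outgroup's state, so for C2 the derived state is 'no', and for the remaining characters it is 'yes'.
C1 (derived state 'yes') is shared by Beta, Delta, Theta, and Zeta — a synapomorphy uniting that clade.
Only Beta, Delta, and Zeta show the derived state 'no' for C2, supporting them as a clade.
Only Delta and Zeta show the derived state 'yes' for C3, supporting them as a clade.
Most parsimonious ingroup topology: ((((Delta,Zeta),Beta),Theta),Alpha).
Zeta and Delta form a cherry on this tree, so they are sister taxa.

Delta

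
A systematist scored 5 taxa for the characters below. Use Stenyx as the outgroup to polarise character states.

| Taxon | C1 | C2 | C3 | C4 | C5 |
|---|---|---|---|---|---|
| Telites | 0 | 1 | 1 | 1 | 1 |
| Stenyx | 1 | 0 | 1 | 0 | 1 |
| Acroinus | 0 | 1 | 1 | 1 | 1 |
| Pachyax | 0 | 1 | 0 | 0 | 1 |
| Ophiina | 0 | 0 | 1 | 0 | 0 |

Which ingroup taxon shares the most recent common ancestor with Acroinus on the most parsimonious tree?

Telites

Character polarity is set by the outgroup: the derived state is whichever differs from the outgroup's state, so for C1, C3, C5 the derived state is '0', and for the remaining characters it is '1'.
All ingroup taxa share the derived state '0' for C1; it defines the ingroup but does not resolve relationships within it.
C2 (derived state '1') is shared by Acroinus, Pachyax, and Telites — a synapomorphy uniting that clade.
C3 (derived state '0') is unique to Pachyax (autapomorphy; uninformative for grouping).
Only Acroinus and Telites show the derived state '1' for C4, supporting them as a clade.
C5 (derived state '0') is unique to Ophiina (autapomorphy; uninformative for grouping).
Most parsimonious ingroup topology: ((Pachyax,(Telites,Acroinus)),Ophiina).
Acroinus and Telites form a cherry on this tree, so they are sister taxa.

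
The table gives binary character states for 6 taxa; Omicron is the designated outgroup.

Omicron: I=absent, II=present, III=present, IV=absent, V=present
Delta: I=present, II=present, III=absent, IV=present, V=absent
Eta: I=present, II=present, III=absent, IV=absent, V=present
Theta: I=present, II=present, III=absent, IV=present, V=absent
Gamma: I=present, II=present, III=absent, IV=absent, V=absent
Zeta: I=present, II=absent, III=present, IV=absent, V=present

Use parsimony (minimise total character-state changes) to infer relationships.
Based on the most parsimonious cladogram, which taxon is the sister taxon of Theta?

Character polarity is set by the outgroup: the derived state is whichever differs from the outgroup's state, so for II, III, V the derived state is 'absent', and for the remaining characters it is 'present'.
I (derived state 'present') is shared by all ingroup taxa — unites the whole ingroup.
II (derived state 'absent') is unique to Zeta (autapomorphy; uninformative for grouping).
Only Delta, Eta, Gamma, and Theta show the derived state 'absent' for III, supporting them as a clade.
IV (derived state 'present') is shared by Delta and Theta — a synapomorphy uniting that clade.
V: derived state 'absent' in Delta, Gamma, and Theta only — synapomorphy for {Delta, Gamma, Theta}.
Most parsimonious ingroup topology: ((((Delta,Theta),Gamma),Eta),Zeta).
Theta and Delta form a cherry on this tree, so they are sister taxa.

Delta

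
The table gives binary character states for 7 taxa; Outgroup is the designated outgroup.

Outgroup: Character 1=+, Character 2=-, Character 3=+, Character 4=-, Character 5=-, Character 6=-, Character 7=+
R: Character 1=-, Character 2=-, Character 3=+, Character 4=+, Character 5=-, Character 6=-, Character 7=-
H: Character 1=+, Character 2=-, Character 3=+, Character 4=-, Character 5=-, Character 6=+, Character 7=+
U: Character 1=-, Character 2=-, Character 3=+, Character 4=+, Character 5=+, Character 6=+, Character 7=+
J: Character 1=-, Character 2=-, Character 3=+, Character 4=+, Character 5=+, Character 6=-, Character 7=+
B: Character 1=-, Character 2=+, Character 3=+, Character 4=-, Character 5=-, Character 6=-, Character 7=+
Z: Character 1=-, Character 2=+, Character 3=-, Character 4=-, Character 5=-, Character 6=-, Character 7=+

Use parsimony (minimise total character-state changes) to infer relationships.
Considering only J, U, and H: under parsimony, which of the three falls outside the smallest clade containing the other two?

Character polarity is set by the outgroup: the derived state is whichever differs from the outgroup's state, so for Character 1, Character 3, Character 7 the derived state is '-', and for the remaining characters it is '+'.
Character 1 (derived state '-') is shared by B, J, R, U, and Z — a synapomorphy uniting that clade.
Only B and Z show the derived state '+' for Character 2, supporting them as a clade.
Character 3 (derived state '-') is unique to Z (autapomorphy; uninformative for grouping).
Only J, R, and U show the derived state '+' for Character 4, supporting them as a clade.
Character 5 (derived state '+') is shared by J and U — a synapomorphy uniting that clade.
Character 6 groups H and U, which is incompatible with the clades supported by the remaining characters; treating it as convergent (homoplasy) costs fewer steps than any alternative tree.
Character 7 (derived state '-') is unique to R (autapomorphy; uninformative for grouping).
Most parsimonious ingroup topology: (((R,(U,J)),(B,Z)),H).
U and J share a more recent common ancestor with each other than either does with H, so H is the least closely related of the three.

H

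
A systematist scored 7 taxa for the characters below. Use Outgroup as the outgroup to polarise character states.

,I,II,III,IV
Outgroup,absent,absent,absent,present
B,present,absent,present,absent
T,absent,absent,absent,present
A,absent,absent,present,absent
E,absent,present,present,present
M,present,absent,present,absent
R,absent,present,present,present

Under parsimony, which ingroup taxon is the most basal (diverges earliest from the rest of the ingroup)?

T

Character polarity is set by the outgroup: the derived state is whichever differs from the outgroup's state, so for IV the derived state is 'absent', and for the remaining characters it is 'present'.
I (derived state 'present') is shared by B and M — a synapomorphy uniting that clade.
II: derived state 'present' in E and R only — synapomorphy for {E, R}.
III: derived state 'present' in A, B, E, M, and R only — synapomorphy for {A, B, E, M, R}.
Only A, B, and M show the derived state 'absent' for IV, supporting them as a clade.
Most parsimonious ingroup topology: ((((B,M),A),(E,R)),T).
T is sister to the clade containing all other ingroup taxa, so it is the earliest-diverging (most basal) ingroup lineage.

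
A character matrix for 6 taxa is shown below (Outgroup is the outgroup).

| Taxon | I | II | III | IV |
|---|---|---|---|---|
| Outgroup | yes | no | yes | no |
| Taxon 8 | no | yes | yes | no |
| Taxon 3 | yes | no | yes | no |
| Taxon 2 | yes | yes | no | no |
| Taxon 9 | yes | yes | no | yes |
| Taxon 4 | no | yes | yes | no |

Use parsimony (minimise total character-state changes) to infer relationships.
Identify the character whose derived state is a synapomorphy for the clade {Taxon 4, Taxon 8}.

Character polarity is set by the outgroup: the derived state is whichever differs from the outgroup's state, so for I, III the derived state is 'no', and for the remaining characters it is 'yes'.
I: derived state 'no' in Taxon 4 and Taxon 8 only — synapomorphy for {Taxon 4, Taxon 8}.
Only Taxon 2, Taxon 4, Taxon 8, and Taxon 9 show the derived state 'yes' for II, supporting them as a clade.
III (derived state 'no') is shared by Taxon 2 and Taxon 9 — a synapomorphy uniting that clade.
IV: derived state 'yes' in Taxon 9 only — an autapomorphy, so it tells us nothing about relationships among taxa.
Most parsimonious ingroup topology: (((Taxon 8,Taxon 4),(Taxon 2,Taxon 9)),Taxon 3).
The clade {Taxon 4, Taxon 8} is supported by I: its derived state 'no' occurs in exactly those taxa and in no other taxon (including the outgroup).

I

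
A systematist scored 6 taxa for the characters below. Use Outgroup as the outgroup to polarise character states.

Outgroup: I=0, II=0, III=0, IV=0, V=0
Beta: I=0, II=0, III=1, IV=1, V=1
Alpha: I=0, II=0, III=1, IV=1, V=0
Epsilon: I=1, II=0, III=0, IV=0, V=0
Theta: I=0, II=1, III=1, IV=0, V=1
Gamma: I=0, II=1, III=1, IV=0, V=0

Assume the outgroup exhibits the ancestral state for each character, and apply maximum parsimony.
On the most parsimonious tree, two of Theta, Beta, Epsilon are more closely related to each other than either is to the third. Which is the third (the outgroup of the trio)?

The outgroup has state '0' for every character, so '1' is the derived state throughout.
I (derived state '1') is unique to Epsilon (autapomorphy; uninformative for grouping).
II (derived state '1') is shared by Gamma and Theta — a synapomorphy uniting that clade.
Only Alpha, Beta, Gamma, and Theta show the derived state '1' for III, supporting them as a clade.
IV: derived state '1' in Alpha and Beta only — synapomorphy for {Alpha, Beta}.
V groups Beta and Theta, which is incompatible with the clades supported by the remaining characters; treating it as convergent (homoplasy) costs fewer steps than any alternative tree.
Most parsimonious ingroup topology: (((Beta,Alpha),(Theta,Gamma)),Epsilon).
Beta and Theta share a more recent common ancestor with each other than either does with Epsilon, so Epsilon is the least closely related of the three.

Epsilon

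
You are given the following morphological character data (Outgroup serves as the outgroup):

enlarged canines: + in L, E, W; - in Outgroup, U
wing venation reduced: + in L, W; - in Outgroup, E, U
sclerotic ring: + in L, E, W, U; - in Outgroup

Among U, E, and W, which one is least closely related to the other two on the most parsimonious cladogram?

The outgroup has state '-' for every character, so '+' is the derived state throughout.
enlarged canines: derived state '+' in E, L, and W only — synapomorphy for {E, L, W}.
wing venation reduced (derived state '+') is shared by L and W — a synapomorphy uniting that clade.
sclerotic ring (derived state '+') is shared by all ingroup taxa — unites the whole ingroup.
Most parsimonious ingroup topology: (((L,W),E),U).
E and W share a more recent common ancestor with each other than either does with U, so U is the least closely related of the three.

U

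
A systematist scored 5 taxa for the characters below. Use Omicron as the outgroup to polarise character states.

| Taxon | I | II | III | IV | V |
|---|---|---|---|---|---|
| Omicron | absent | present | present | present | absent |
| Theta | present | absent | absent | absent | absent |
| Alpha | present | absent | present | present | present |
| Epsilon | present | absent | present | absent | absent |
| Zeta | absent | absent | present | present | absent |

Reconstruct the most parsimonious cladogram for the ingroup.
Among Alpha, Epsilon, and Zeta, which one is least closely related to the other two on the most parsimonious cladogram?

Zeta

Character polarity is set by the outgroup: the derived state is whichever differs from the outgroup's state, so for II, III, IV the derived state is 'absent', and for the remaining characters it is 'present'.
Only Alpha, Epsilon, and Theta show the derived state 'present' for I, supporting them as a clade.
II (derived state 'absent') is shared by all ingroup taxa — unites the whole ingroup.
III (derived state 'absent') is unique to Theta (autapomorphy; uninformative for grouping).
Only Epsilon and Theta show the derived state 'absent' for IV, supporting them as a clade.
V (derived state 'present') is unique to Alpha (autapomorphy; uninformative for grouping).
Most parsimonious ingroup topology: (((Theta,Epsilon),Alpha),Zeta).
Epsilon and Alpha share a more recent common ancestor with each other than either does with Zeta, so Zeta is the least closely related of the three.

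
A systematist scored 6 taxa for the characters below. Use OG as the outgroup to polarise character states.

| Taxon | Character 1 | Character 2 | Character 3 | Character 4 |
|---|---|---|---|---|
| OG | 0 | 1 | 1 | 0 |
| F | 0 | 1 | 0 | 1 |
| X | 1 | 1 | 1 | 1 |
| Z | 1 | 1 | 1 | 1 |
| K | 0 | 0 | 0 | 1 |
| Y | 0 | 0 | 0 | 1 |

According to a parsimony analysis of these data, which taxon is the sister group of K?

Y

Character polarity is set by the outgroup: the derived state is whichever differs from the outgroup's state, so for Character 2, Character 3 the derived state is '0', and for the remaining characters it is '1'.
Character 1 (derived state '1') is shared by X and Z — a synapomorphy uniting that clade.
Character 2 (derived state '0') is shared by K and Y — a synapomorphy uniting that clade.
Character 3 (derived state '0') is shared by F, K, and Y — a synapomorphy uniting that clade.
All ingroup taxa share the derived state '1' for Character 4; it defines the ingroup but does not resolve relationships within it.
Most parsimonious ingroup topology: ((F,(K,Y)),(X,Z)).
K and Y form a cherry on this tree, so they are sister taxa.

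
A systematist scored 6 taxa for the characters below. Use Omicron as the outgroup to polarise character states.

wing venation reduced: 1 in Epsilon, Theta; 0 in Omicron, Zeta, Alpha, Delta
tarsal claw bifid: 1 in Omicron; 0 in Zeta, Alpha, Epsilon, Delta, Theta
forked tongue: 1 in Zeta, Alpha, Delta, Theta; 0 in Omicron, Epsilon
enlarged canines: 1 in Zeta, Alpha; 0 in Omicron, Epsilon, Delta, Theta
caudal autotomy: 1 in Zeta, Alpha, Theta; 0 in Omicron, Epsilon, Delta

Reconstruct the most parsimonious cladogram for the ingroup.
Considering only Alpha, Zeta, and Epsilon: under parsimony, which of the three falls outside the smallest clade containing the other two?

Epsilon

Character polarity is set by the outgroup: the derived state is whichever differs from the outgroup's state, so for tarsal claw bifid the derived state is '0', and for the remaining characters it is '1'.
wing venation reduced groups Epsilon and Theta, which is incompatible with the clades supported by the remaining characters; treating it as convergent (homoplasy) costs fewer steps than any alternative tree.
tarsal claw bifid (derived state '0') is shared by all ingroup taxa — unites the whole ingroup.
forked tongue: derived state '1' in Alpha, Delta, Theta, and Zeta only — synapomorphy for {Alpha, Delta, Theta, Zeta}.
enlarged canines: derived state '1' in Alpha and Zeta only — synapomorphy for {Alpha, Zeta}.
caudal autotomy (derived state '1') is shared by Alpha, Theta, and Zeta — a synapomorphy uniting that clade.
Most parsimonious ingroup topology: (((Theta,(Alpha,Zeta)),Delta),Epsilon).
Alpha and Zeta share a more recent common ancestor with each other than either does with Epsilon, so Epsilon is the least closely related of the three.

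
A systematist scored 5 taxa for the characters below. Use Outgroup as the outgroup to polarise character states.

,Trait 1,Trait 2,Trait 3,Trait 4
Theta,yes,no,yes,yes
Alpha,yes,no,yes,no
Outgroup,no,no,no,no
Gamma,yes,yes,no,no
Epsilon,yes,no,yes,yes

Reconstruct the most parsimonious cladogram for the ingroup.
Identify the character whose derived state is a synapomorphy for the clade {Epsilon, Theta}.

The outgroup has state 'no' for every character, so 'yes' is the derived state throughout.
All ingroup taxa share the derived state 'yes' for Trait 1; it defines the ingroup but does not resolve relationships within it.
Trait 2 (derived state 'yes') is unique to Gamma (autapomorphy; uninformative for grouping).
Only Alpha, Epsilon, and Theta show the derived state 'yes' for Trait 3, supporting them as a clade.
Trait 4: derived state 'yes' in Epsilon and Theta only — synapomorphy for {Epsilon, Theta}.
Most parsimonious ingroup topology: (((Epsilon,Theta),Alpha),Gamma).
The clade {Epsilon, Theta} is supported by Trait 4: its derived state 'yes' occurs in exactly those taxa and in no other taxon (including the outgroup).

Trait 4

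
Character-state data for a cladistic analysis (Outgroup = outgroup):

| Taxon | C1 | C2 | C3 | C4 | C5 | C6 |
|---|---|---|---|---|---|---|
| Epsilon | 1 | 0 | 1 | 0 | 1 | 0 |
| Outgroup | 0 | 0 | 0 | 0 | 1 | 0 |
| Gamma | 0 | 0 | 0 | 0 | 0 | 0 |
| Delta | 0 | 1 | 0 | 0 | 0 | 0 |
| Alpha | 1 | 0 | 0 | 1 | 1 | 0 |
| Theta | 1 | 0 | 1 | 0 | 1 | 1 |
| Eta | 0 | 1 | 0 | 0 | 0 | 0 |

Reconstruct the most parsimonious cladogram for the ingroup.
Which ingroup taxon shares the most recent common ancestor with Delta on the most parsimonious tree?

Eta

Character polarity is set by the outgroup: the derived state is whichever differs from the outgroup's state, so for C5 the derived state is '0', and for the remaining characters it is '1'.
C1: derived state '1' in Alpha, Epsilon, and Theta only — synapomorphy for {Alpha, Epsilon, Theta}.
C2: derived state '1' in Delta and Eta only — synapomorphy for {Delta, Eta}.
Only Epsilon and Theta show the derived state '1' for C3, supporting them as a clade.
C4 (derived state '1') is unique to Alpha (autapomorphy; uninformative for grouping).
C5 (derived state '0') is shared by Delta, Eta, and Gamma — a synapomorphy uniting that clade.
C6 (derived state '1') is unique to Theta (autapomorphy; uninformative for grouping).
Most parsimonious ingroup topology: ((Gamma,(Eta,Delta)),(Alpha,(Theta,Epsilon))).
Delta and Eta form a cherry on this tree, so they are sister taxa.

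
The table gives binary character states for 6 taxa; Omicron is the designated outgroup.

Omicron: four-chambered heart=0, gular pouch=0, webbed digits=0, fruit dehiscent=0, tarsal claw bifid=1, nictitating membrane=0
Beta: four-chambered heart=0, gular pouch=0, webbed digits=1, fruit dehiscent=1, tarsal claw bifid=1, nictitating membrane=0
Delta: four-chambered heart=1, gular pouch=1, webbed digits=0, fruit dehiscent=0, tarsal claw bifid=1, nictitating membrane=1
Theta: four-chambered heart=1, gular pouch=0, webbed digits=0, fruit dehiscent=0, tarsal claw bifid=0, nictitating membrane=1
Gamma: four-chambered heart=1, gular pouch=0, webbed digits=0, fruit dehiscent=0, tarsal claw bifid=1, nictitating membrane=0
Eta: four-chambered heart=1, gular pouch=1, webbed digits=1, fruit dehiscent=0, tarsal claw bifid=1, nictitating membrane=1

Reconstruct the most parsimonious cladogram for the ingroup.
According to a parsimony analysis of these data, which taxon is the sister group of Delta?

Eta

Character polarity is set by the outgroup: the derived state is whichever differs from the outgroup's state, so for tarsal claw bifid the derived state is '0', and for the remaining characters it is '1'.
four-chambered heart (derived state '1') is shared by Delta, Eta, Gamma, and Theta — a synapomorphy uniting that clade.
gular pouch (derived state '1') is shared by Delta and Eta — a synapomorphy uniting that clade.
webbed digits (state '1') occurs in Beta and Eta but conflicts with the nesting implied by the other characters — most parsimoniously interpreted as homoplasy.
fruit dehiscent: derived state '1' in Beta only — an autapomorphy, so it tells us nothing about relationships among taxa.
tarsal claw bifid: derived state '0' in Theta only — an autapomorphy, so it tells us nothing about relationships among taxa.
nictitating membrane (derived state '1') is shared by Delta, Eta, and Theta — a synapomorphy uniting that clade.
Most parsimonious ingroup topology: (Beta,(((Delta,Eta),Theta),Gamma)).
Delta and Eta form a cherry on this tree, so they are sister taxa.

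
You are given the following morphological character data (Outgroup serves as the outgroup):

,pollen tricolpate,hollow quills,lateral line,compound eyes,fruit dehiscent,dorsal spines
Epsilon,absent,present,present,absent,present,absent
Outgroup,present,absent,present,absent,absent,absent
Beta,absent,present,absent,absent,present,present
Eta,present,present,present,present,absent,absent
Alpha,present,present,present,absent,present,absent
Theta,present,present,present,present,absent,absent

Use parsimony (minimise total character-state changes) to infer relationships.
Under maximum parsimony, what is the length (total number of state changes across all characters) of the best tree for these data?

Character polarity is set by the outgroup: the derived state is whichever differs from the outgroup's state, so for pollen tricolpate, lateral line the derived state is 'absent', and for the remaining characters it is 'present'.
pollen tricolpate (derived state 'absent') is shared by Beta and Epsilon — a synapomorphy uniting that clade.
All ingroup taxa share the derived state 'present' for hollow quills; it defines the ingroup but does not resolve relationships within it.
lateral line: derived state 'absent' in Beta only — an autapomorphy, so it tells us nothing about relationships among taxa.
Only Eta and Theta show the derived state 'present' for compound eyes, supporting them as a clade.
fruit dehiscent (derived state 'present') is shared by Alpha, Beta, and Epsilon — a synapomorphy uniting that clade.
dorsal spines (derived state 'present') is unique to Beta (autapomorphy; uninformative for grouping).
Most parsimonious ingroup topology: (((Beta,Epsilon),Alpha),(Theta,Eta)).
Changes per character on this tree: pollen tricolpate: 1; hollow quills: 1; lateral line: 1; compound eyes: 1; fruit dehiscent: 1; dorsal spines: 1.
Total = 6.

6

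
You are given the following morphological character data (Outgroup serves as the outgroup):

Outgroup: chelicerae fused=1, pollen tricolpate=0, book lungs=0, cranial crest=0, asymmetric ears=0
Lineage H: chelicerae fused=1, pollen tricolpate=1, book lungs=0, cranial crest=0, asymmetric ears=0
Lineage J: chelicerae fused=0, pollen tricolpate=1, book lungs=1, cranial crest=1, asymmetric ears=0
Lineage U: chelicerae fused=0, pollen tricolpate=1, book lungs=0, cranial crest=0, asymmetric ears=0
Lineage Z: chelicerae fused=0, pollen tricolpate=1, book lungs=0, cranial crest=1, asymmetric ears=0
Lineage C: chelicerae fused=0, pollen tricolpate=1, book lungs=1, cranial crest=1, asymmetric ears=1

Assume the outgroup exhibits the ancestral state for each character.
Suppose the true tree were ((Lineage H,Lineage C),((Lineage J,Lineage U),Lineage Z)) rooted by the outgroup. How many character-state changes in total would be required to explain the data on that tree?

9

Map each character onto ((Lineage H,Lineage C),((Lineage J,Lineage U),Lineage Z)) (rooted by Outgroup) and count the minimum state changes it requires (Fitch parsimony):
chelicerae fused: 2; pollen tricolpate: 1; book lungs: 2; cranial crest: 3; asymmetric ears: 1.
Total tree length = 9.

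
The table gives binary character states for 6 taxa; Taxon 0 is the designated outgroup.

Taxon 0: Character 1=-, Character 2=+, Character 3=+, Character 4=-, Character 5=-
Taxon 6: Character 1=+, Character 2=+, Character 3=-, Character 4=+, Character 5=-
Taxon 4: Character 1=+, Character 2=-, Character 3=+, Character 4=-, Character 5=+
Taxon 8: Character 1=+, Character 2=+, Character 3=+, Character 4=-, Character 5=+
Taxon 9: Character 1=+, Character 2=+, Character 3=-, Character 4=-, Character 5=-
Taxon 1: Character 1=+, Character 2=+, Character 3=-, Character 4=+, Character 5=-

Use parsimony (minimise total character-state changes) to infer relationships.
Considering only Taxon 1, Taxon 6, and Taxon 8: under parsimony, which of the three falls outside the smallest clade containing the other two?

Taxon 8

Character polarity is set by the outgroup: the derived state is whichever differs from the outgroup's state, so for Character 2, Character 3 the derived state is '-', and for the remaining characters it is '+'.
Character 1 (derived state '+') is shared by all ingroup taxa — unites the whole ingroup.
Character 2 (derived state '-') is unique to Taxon 4 (autapomorphy; uninformative for grouping).
Only Taxon 1, Taxon 6, and Taxon 9 show the derived state '-' for Character 3, supporting them as a clade.
Character 4: derived state '+' in Taxon 1 and Taxon 6 only — synapomorphy for {Taxon 1, Taxon 6}.
Only Taxon 4 and Taxon 8 show the derived state '+' for Character 5, supporting them as a clade.
Most parsimonious ingroup topology: (((Taxon 6,Taxon 1),Taxon 9),(Taxon 4,Taxon 8)).
Taxon 6 and Taxon 1 share a more recent common ancestor with each other than either does with Taxon 8, so Taxon 8 is the least closely related of the three.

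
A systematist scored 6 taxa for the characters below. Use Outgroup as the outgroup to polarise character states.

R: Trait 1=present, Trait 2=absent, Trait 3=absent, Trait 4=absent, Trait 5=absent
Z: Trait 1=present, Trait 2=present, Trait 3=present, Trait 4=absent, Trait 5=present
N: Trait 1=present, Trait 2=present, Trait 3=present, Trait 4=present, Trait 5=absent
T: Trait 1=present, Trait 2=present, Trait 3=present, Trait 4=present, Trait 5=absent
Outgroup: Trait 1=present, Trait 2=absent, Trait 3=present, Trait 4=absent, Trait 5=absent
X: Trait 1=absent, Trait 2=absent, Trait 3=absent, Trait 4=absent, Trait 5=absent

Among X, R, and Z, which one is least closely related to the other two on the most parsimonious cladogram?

Character polarity is set by the outgroup: the derived state is whichever differs from the outgroup's state, so for Trait 1, Trait 3 the derived state is 'absent', and for the remaining characters it is 'present'.
Trait 1 (derived state 'absent') is unique to X (autapomorphy; uninformative for grouping).
Trait 2: derived state 'present' in N, T, and Z only — synapomorphy for {N, T, Z}.
Only R and X show the derived state 'absent' for Trait 3, supporting them as a clade.
Only N and T show the derived state 'present' for Trait 4, supporting them as a clade.
Trait 5: derived state 'present' in Z only — an autapomorphy, so it tells us nothing about relationships among taxa.
Most parsimonious ingroup topology: (((T,N),Z),(R,X)).
R and X share a more recent common ancestor with each other than either does with Z, so Z is the least closely related of the three.

Z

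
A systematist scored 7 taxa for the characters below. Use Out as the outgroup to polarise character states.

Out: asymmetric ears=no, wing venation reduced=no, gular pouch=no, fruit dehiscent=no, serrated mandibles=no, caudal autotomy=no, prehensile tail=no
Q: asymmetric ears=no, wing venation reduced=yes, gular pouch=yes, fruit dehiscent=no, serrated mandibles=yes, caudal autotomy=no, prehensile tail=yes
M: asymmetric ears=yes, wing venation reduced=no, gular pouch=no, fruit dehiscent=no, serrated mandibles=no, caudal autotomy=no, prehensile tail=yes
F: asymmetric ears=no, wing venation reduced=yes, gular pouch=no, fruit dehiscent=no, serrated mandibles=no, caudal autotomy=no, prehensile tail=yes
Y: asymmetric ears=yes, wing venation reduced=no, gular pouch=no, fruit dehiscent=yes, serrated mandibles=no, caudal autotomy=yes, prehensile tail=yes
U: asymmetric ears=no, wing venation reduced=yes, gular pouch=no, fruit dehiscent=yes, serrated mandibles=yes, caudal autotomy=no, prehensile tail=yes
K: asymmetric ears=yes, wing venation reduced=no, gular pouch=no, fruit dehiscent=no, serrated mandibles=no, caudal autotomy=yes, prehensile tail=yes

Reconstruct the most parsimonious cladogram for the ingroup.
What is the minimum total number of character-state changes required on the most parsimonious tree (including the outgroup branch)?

The outgroup has state 'no' for every character, so 'yes' is the derived state throughout.
Only K, M, and Y show the derived state 'yes' for asymmetric ears, supporting them as a clade.
Only F, Q, and U show the derived state 'yes' for wing venation reduced, supporting them as a clade.
gular pouch (derived state 'yes') is unique to Q (autapomorphy; uninformative for grouping).
fruit dehiscent groups U and Y, which is incompatible with the clades supported by the remaining characters; treating it as convergent (homoplasy) costs fewer steps than any alternative tree.
serrated mandibles: derived state 'yes' in Q and U only — synapomorphy for {Q, U}.
caudal autotomy (derived state 'yes') is shared by K and Y — a synapomorphy uniting that clade.
prehensile tail (derived state 'yes') is shared by all ingroup taxa — unites the whole ingroup.
Most parsimonious ingroup topology: (((Q,U),F),(M,(Y,K))).
Changes per character on this tree: asymmetric ears: 1; wing venation reduced: 1; gular pouch: 1; fruit dehiscent: 2; serrated mandibles: 1; caudal autotomy: 1; prehensile tail: 1.
Total = 8.

8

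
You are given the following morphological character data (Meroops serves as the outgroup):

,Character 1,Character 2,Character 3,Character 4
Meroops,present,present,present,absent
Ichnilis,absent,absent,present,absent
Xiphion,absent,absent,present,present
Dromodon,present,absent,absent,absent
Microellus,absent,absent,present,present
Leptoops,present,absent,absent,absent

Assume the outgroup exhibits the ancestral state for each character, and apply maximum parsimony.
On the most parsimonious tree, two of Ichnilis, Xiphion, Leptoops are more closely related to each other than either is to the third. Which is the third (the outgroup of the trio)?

Leptoops

Character polarity is set by the outgroup: the derived state is whichever differs from the outgroup's state, so for Character 1, Character 2, Character 3 the derived state is 'absent', and for the remaining characters it is 'present'.
Only Ichnilis, Microellus, and Xiphion show the derived state 'absent' for Character 1, supporting them as a clade.
Character 2 (derived state 'absent') is shared by all ingroup taxa — unites the whole ingroup.
Character 3: derived state 'absent' in Dromodon and Leptoops only — synapomorphy for {Dromodon, Leptoops}.
Only Microellus and Xiphion show the derived state 'present' for Character 4, supporting them as a clade.
Most parsimonious ingroup topology: ((Ichnilis,(Xiphion,Microellus)),(Dromodon,Leptoops)).
Xiphion and Ichnilis share a more recent common ancestor with each other than either does with Leptoops, so Leptoops is the least closely related of the three.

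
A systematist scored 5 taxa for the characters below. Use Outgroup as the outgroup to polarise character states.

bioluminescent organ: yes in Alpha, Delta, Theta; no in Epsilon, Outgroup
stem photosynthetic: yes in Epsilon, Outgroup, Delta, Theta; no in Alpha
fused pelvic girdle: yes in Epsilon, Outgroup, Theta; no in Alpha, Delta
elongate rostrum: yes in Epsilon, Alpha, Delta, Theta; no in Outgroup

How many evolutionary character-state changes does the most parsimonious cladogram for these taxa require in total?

Character polarity is set by the outgroup: the derived state is whichever differs from the outgroup's state, so for stem photosynthetic, fused pelvic girdle the derived state is 'no', and for the remaining characters it is 'yes'.
bioluminescent organ: derived state 'yes' in Alpha, Delta, and Theta only — synapomorphy for {Alpha, Delta, Theta}.
stem photosynthetic (derived state 'no') is unique to Alpha (autapomorphy; uninformative for grouping).
Only Alpha and Delta show the derived state 'no' for fused pelvic girdle, supporting them as a clade.
elongate rostrum (derived state 'yes') is shared by all ingroup taxa — unites the whole ingroup.
Most parsimonious ingroup topology: (Epsilon,((Delta,Alpha),Theta)).
Changes per character on this tree: bioluminescent organ: 1; stem photosynthetic: 1; fused pelvic girdle: 1; elongate rostrum: 1.
Total = 4.

4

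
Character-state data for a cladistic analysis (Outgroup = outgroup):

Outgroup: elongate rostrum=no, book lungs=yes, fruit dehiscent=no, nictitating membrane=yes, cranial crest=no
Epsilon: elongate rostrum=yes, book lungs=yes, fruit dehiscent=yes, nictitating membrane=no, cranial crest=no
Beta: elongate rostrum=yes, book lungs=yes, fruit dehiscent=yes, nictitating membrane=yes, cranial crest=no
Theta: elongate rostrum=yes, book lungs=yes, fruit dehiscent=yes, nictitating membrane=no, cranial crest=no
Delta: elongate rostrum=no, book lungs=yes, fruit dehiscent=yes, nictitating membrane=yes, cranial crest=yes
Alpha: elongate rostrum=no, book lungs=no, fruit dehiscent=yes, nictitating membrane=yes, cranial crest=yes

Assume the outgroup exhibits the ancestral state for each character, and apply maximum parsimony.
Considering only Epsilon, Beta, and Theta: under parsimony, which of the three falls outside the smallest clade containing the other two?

Character polarity is set by the outgroup: the derived state is whichever differs from the outgroup's state, so for book lungs, nictitating membrane the derived state is 'no', and for the remaining characters it is 'yes'.
elongate rostrum (derived state 'yes') is shared by Beta, Epsilon, and Theta — a synapomorphy uniting that clade.
book lungs: derived state 'no' in Alpha only — an autapomorphy, so it tells us nothing about relationships among taxa.
All ingroup taxa share the derived state 'yes' for fruit dehiscent; it defines the ingroup but does not resolve relationships within it.
nictitating membrane: derived state 'no' in Epsilon and Theta only — synapomorphy for {Epsilon, Theta}.
Only Alpha and Delta show the derived state 'yes' for cranial crest, supporting them as a clade.
Most parsimonious ingroup topology: ((Alpha,Delta),((Theta,Epsilon),Beta)).
Theta and Epsilon share a more recent common ancestor with each other than either does with Beta, so Beta is the least closely related of the three.

Beta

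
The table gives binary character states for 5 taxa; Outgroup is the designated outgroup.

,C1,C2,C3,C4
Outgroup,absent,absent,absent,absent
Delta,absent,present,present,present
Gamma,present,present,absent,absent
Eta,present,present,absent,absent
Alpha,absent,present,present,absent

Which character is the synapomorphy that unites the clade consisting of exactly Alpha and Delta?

The outgroup has state 'absent' for every character, so 'present' is the derived state throughout.
Only Eta and Gamma show the derived state 'present' for C1, supporting them as a clade.
C2 (derived state 'present') is shared by all ingroup taxa — unites the whole ingroup.
C3 (derived state 'present') is shared by Alpha and Delta — a synapomorphy uniting that clade.
C4: derived state 'present' in Delta only — an autapomorphy, so it tells us nothing about relationships among taxa.
Most parsimonious ingroup topology: ((Delta,Alpha),(Gamma,Eta)).
The clade {Alpha, Delta} is supported by C3: its derived state 'present' occurs in exactly those taxa and in no other taxon (including the outgroup).

C3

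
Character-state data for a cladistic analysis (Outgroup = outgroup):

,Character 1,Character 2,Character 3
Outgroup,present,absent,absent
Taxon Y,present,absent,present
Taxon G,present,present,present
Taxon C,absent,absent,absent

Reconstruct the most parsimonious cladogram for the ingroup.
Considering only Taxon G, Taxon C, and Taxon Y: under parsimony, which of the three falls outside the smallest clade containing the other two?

Character polarity is set by the outgroup: the derived state is whichever differs from the outgroup's state, so for Character 1 the derived state is 'absent', and for the remaining characters it is 'present'.
Character 1 (derived state 'absent') is unique to Taxon C (autapomorphy; uninformative for grouping).
Character 2 (derived state 'present') is unique to Taxon G (autapomorphy; uninformative for grouping).
Character 3 (derived state 'present') is shared by Taxon G and Taxon Y — a synapomorphy uniting that clade.
Most parsimonious ingroup topology: ((Taxon Y,Taxon G),Taxon C).
Taxon Y and Taxon G share a more recent common ancestor with each other than either does with Taxon C, so Taxon C is the least closely related of the three.

Taxon C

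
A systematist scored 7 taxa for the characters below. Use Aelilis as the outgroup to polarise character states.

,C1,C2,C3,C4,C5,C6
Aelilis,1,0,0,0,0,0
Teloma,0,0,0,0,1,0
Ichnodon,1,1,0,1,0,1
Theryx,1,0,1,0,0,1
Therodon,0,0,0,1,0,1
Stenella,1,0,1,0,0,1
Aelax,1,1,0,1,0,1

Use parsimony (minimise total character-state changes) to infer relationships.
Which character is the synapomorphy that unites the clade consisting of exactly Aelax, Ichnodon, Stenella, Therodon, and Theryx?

Character polarity is set by the outgroup: the derived state is whichever differs from the outgroup's state, so for C1 the derived state is '0', and for the remaining characters it is '1'.
C1 (state '0') occurs in Teloma and Therodon but conflicts with the nesting implied by the other characters — most parsimoniously interpreted as homoplasy.
C2: derived state '1' in Aelax and Ichnodon only — synapomorphy for {Aelax, Ichnodon}.
C3 (derived state '1') is shared by Stenella and Theryx — a synapomorphy uniting that clade.
C4: derived state '1' in Aelax, Ichnodon, and Therodon only — synapomorphy for {Aelax, Ichnodon, Therodon}.
C5: derived state '1' in Teloma only — an autapomorphy, so it tells us nothing about relationships among taxa.
C6: derived state '1' in Aelax, Ichnodon, Stenella, Therodon, and Theryx only — synapomorphy for {Aelax, Ichnodon, Stenella, Therodon, Theryx}.
Most parsimonious ingroup topology: (Teloma,(((Ichnodon,Aelax),Therodon),(Theryx,Stenella))).
The clade {Aelax, Ichnodon, Stenella, Therodon, Theryx} is supported by C6: its derived state '1' occurs in exactly those taxa and in no other taxon (including the outgroup).

C6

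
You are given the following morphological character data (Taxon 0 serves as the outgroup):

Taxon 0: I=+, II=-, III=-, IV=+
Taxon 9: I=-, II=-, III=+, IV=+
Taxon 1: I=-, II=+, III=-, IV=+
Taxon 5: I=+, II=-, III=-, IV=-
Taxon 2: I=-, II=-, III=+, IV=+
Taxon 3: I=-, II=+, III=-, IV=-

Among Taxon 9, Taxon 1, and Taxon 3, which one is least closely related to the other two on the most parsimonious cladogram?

Taxon 9

Character polarity is set by the outgroup: the derived state is whichever differs from the outgroup's state, so for I, IV the derived state is '-', and for the remaining characters it is '+'.
Only Taxon 1, Taxon 2, Taxon 3, and Taxon 9 show the derived state '-' for I, supporting them as a clade.
II: derived state '+' in Taxon 1 and Taxon 3 only — synapomorphy for {Taxon 1, Taxon 3}.
Only Taxon 2 and Taxon 9 show the derived state '+' for III, supporting them as a clade.
IV (state '-') occurs in Taxon 3 and Taxon 5 but conflicts with the nesting implied by the other characters — most parsimoniously interpreted as homoplasy.
Most parsimonious ingroup topology: (((Taxon 9,Taxon 2),(Taxon 1,Taxon 3)),Taxon 5).
Taxon 1 and Taxon 3 share a more recent common ancestor with each other than either does with Taxon 9, so Taxon 9 is the least closely related of the three.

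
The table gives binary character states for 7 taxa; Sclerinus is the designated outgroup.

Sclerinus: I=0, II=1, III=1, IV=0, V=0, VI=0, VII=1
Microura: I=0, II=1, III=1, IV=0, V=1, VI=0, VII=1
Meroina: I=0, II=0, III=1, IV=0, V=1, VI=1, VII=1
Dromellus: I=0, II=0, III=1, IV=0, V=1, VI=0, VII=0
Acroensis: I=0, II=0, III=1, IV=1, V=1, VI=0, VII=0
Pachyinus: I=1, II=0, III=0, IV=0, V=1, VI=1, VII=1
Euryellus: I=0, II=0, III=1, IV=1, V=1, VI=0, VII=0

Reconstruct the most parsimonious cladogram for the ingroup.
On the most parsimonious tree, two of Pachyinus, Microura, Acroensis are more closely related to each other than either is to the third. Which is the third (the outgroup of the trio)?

Character polarity is set by the outgroup: the derived state is whichever differs from the outgroup's state, so for II, III, VII the derived state is '0', and for the remaining characters it is '1'.
I: derived state '1' in Pachyinus only — an autapomorphy, so it tells us nothing about relationships among taxa.
II (derived state '0') is shared by Acroensis, Dromellus, Euryellus, Meroina, and Pachyinus — a synapomorphy uniting that clade.
III: derived state '0' in Pachyinus only — an autapomorphy, so it tells us nothing about relationships among taxa.
Only Acroensis and Euryellus show the derived state '1' for IV, supporting them as a clade.
All ingroup taxa share the derived state '1' for V; it defines the ingroup but does not resolve relationships within it.
VI: derived state '1' in Meroina and Pachyinus only — synapomorphy for {Meroina, Pachyinus}.
VII (derived state '0') is shared by Acroensis, Dromellus, and Euryellus — a synapomorphy uniting that clade.
Most parsimonious ingroup topology: (Microura,((Meroina,Pachyinus),(Dromellus,(Acroensis,Euryellus)))).
Acroensis and Pachyinus share a more recent common ancestor with each other than either does with Microura, so Microura is the least closely related of the three.

Microura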